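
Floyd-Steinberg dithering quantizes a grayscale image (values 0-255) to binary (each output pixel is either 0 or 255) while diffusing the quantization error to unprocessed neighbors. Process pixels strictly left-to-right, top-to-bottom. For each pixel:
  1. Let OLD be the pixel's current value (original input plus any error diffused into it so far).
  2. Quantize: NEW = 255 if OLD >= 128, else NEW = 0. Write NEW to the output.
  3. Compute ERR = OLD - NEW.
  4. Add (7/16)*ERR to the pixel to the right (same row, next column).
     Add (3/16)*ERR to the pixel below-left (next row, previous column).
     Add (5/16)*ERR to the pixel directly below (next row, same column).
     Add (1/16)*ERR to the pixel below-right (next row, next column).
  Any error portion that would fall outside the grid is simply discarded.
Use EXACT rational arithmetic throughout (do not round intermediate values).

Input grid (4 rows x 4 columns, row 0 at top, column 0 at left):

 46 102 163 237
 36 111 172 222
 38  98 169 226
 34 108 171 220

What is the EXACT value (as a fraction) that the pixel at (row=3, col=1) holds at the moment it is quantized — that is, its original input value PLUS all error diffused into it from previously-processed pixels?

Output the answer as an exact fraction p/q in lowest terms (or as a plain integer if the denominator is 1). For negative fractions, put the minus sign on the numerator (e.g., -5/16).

(0,0): OLD=46 → NEW=0, ERR=46
(0,1): OLD=977/8 → NEW=0, ERR=977/8
(0,2): OLD=27703/128 → NEW=255, ERR=-4937/128
(0,3): OLD=450817/2048 → NEW=255, ERR=-71423/2048
(1,0): OLD=9379/128 → NEW=0, ERR=9379/128
(1,1): OLD=181109/1024 → NEW=255, ERR=-80011/1024
(1,2): OLD=4156825/32768 → NEW=0, ERR=4156825/32768
(1,3): OLD=138511999/524288 → NEW=255, ERR=4818559/524288
(2,0): OLD=757719/16384 → NEW=0, ERR=757719/16384
(2,1): OLD=64058029/524288 → NEW=0, ERR=64058029/524288
(2,2): OLD=271514625/1048576 → NEW=255, ERR=4127745/1048576
(2,3): OLD=4001749021/16777216 → NEW=255, ERR=-276441059/16777216
(3,0): OLD=598621799/8388608 → NEW=0, ERR=598621799/8388608
(3,1): OLD=24297527545/134217728 → NEW=255, ERR=-9927993095/134217728
Target (3,1): original=108, with diffused error = 24297527545/134217728

Answer: 24297527545/134217728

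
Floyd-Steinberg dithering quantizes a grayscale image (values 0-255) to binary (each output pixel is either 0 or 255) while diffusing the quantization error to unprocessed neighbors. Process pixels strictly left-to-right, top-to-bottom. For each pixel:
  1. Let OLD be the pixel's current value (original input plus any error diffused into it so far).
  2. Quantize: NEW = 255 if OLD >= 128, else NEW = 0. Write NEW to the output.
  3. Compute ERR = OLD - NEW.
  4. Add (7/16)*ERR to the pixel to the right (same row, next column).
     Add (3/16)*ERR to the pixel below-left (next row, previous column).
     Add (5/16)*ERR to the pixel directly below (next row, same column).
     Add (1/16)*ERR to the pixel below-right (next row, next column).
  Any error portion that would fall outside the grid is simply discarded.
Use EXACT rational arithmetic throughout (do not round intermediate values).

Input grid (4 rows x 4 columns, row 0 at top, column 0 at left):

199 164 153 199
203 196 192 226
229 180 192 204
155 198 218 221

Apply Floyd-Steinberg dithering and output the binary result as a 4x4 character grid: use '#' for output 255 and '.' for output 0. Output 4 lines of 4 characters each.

(0,0): OLD=199 → NEW=255, ERR=-56
(0,1): OLD=279/2 → NEW=255, ERR=-231/2
(0,2): OLD=3279/32 → NEW=0, ERR=3279/32
(0,3): OLD=124841/512 → NEW=255, ERR=-5719/512
(1,0): OLD=5243/32 → NEW=255, ERR=-2917/32
(1,1): OLD=34749/256 → NEW=255, ERR=-30531/256
(1,2): OLD=1331457/8192 → NEW=255, ERR=-757503/8192
(1,3): OLD=24701655/131072 → NEW=255, ERR=-8721705/131072
(2,0): OLD=729711/4096 → NEW=255, ERR=-314769/4096
(2,1): OLD=11281973/131072 → NEW=0, ERR=11281973/131072
(2,2): OLD=47403721/262144 → NEW=255, ERR=-19442999/262144
(2,3): OLD=608079877/4194304 → NEW=255, ERR=-461467643/4194304
(3,0): OLD=308541439/2097152 → NEW=255, ERR=-226232321/2097152
(3,1): OLD=5334915425/33554432 → NEW=255, ERR=-3221464735/33554432
(3,2): OLD=73857047967/536870912 → NEW=255, ERR=-63045034593/536870912
(3,3): OLD=1121901749209/8589934592 → NEW=255, ERR=-1068531571751/8589934592
Row 0: ##.#
Row 1: ####
Row 2: #.##
Row 3: ####

Answer: ##.#
####
#.##
####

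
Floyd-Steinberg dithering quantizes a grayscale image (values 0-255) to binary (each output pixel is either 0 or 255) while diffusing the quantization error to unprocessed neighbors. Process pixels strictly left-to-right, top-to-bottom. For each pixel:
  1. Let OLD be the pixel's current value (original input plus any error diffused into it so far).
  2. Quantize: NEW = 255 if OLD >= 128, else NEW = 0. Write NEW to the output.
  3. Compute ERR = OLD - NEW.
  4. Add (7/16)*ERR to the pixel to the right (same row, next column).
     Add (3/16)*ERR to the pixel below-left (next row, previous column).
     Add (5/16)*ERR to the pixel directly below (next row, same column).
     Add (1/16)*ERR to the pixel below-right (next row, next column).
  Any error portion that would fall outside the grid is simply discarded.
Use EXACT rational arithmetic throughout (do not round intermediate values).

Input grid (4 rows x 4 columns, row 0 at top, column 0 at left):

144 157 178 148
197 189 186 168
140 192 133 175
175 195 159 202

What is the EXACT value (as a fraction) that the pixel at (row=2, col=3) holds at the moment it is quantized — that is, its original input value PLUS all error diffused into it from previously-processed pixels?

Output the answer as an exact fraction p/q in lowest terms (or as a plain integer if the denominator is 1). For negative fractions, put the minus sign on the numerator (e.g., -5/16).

(0,0): OLD=144 → NEW=255, ERR=-111
(0,1): OLD=1735/16 → NEW=0, ERR=1735/16
(0,2): OLD=57713/256 → NEW=255, ERR=-7567/256
(0,3): OLD=553239/4096 → NEW=255, ERR=-491241/4096
(1,0): OLD=46757/256 → NEW=255, ERR=-18523/256
(1,1): OLD=366083/2048 → NEW=255, ERR=-156157/2048
(1,2): OLD=8368575/65536 → NEW=0, ERR=8368575/65536
(1,3): OLD=193504361/1048576 → NEW=255, ERR=-73882519/1048576
(2,0): OLD=3378129/32768 → NEW=0, ERR=3378129/32768
(2,1): OLD=243999115/1048576 → NEW=255, ERR=-23387765/1048576
(2,2): OLD=304442679/2097152 → NEW=255, ERR=-230331081/2097152
(2,3): OLD=3788677243/33554432 → NEW=0, ERR=3788677243/33554432
Target (2,3): original=175, with diffused error = 3788677243/33554432

Answer: 3788677243/33554432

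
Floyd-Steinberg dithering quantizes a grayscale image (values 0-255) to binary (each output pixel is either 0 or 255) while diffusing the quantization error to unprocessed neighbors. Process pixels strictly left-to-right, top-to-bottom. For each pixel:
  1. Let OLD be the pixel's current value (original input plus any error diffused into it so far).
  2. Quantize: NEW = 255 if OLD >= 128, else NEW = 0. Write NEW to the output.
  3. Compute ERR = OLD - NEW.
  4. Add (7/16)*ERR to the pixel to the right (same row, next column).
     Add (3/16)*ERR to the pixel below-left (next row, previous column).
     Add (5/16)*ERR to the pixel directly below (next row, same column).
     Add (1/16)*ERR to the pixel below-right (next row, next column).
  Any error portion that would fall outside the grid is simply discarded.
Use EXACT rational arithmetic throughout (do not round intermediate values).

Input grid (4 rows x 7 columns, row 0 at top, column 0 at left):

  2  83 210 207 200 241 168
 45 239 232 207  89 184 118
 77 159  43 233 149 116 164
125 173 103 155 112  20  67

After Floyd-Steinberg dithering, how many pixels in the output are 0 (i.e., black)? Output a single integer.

Answer: 13

Derivation:
(0,0): OLD=2 → NEW=0, ERR=2
(0,1): OLD=671/8 → NEW=0, ERR=671/8
(0,2): OLD=31577/128 → NEW=255, ERR=-1063/128
(0,3): OLD=416495/2048 → NEW=255, ERR=-105745/2048
(0,4): OLD=5813385/32768 → NEW=255, ERR=-2542455/32768
(0,5): OLD=108556223/524288 → NEW=255, ERR=-25137217/524288
(0,6): OLD=1233325625/8388608 → NEW=255, ERR=-905769415/8388608
(1,0): OLD=7853/128 → NEW=0, ERR=7853/128
(1,1): OLD=297595/1024 → NEW=255, ERR=36475/1024
(1,2): OLD=7882327/32768 → NEW=255, ERR=-473513/32768
(1,3): OLD=22213483/131072 → NEW=255, ERR=-11209877/131072
(1,4): OLD=126830785/8388608 → NEW=0, ERR=126830785/8388608
(1,5): OLD=10102361681/67108864 → NEW=255, ERR=-7010398639/67108864
(1,6): OLD=38180404383/1073741824 → NEW=0, ERR=38180404383/1073741824
(2,0): OLD=1685113/16384 → NEW=0, ERR=1685113/16384
(2,1): OLD=113379203/524288 → NEW=255, ERR=-20314237/524288
(2,2): OLD=64786121/8388608 → NEW=0, ERR=64786121/8388608
(2,3): OLD=14199172929/67108864 → NEW=255, ERR=-2913587391/67108864
(2,4): OLD=58947499249/536870912 → NEW=0, ERR=58947499249/536870912
(2,5): OLD=2388073477339/17179869184 → NEW=255, ERR=-1992793164581/17179869184
(2,6): OLD=32390194885805/274877906944 → NEW=0, ERR=32390194885805/274877906944
(3,0): OLD=1257251369/8388608 → NEW=255, ERR=-881843671/8388608
(3,1): OLD=8239379253/67108864 → NEW=0, ERR=8239379253/67108864
(3,2): OLD=79760761487/536870912 → NEW=255, ERR=-57141321073/536870912
(3,3): OLD=248973982025/2147483648 → NEW=0, ERR=248973982025/2147483648
(3,4): OLD=47436210585129/274877906944 → NEW=255, ERR=-22657655685591/274877906944
(3,5): OLD=-51357204235317/2199023255552 → NEW=0, ERR=-51357204235317/2199023255552
(3,6): OLD=3038382770670357/35184372088832 → NEW=0, ERR=3038382770670357/35184372088832
Output grid:
  Row 0: ..#####  (2 black, running=2)
  Row 1: .###.#.  (3 black, running=5)
  Row 2: .#.#.#.  (4 black, running=9)
  Row 3: #.#.#..  (4 black, running=13)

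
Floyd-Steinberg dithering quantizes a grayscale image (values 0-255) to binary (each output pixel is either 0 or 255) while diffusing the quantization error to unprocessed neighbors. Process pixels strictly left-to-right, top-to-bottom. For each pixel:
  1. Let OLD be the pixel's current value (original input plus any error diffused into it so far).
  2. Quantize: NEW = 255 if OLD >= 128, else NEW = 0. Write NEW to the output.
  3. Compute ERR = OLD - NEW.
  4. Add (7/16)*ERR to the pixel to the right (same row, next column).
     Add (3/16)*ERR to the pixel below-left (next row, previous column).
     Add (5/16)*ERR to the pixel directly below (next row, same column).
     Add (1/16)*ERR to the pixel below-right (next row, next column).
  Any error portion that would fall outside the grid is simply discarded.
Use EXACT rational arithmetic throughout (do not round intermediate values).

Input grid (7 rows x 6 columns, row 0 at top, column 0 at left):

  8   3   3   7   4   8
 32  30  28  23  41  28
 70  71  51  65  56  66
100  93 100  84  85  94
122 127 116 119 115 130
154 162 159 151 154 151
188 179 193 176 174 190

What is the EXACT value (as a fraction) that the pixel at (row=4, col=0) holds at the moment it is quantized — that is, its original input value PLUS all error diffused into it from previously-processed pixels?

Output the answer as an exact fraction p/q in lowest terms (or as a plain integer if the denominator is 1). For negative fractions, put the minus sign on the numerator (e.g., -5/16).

Answer: 47417888165/268435456

Derivation:
(0,0): OLD=8 → NEW=0, ERR=8
(0,1): OLD=13/2 → NEW=0, ERR=13/2
(0,2): OLD=187/32 → NEW=0, ERR=187/32
(0,3): OLD=4893/512 → NEW=0, ERR=4893/512
(0,4): OLD=67019/8192 → NEW=0, ERR=67019/8192
(0,5): OLD=1517709/131072 → NEW=0, ERR=1517709/131072
(1,0): OLD=1143/32 → NEW=0, ERR=1143/32
(1,1): OLD=12609/256 → NEW=0, ERR=12609/256
(1,2): OLD=438869/8192 → NEW=0, ERR=438869/8192
(1,3): OLD=1681777/32768 → NEW=0, ERR=1681777/32768
(1,4): OLD=144240243/2097152 → NEW=0, ERR=144240243/2097152
(1,5): OLD=2087779381/33554432 → NEW=0, ERR=2087779381/33554432
(2,0): OLD=370267/4096 → NEW=0, ERR=370267/4096
(2,1): OLD=18116505/131072 → NEW=255, ERR=-15306855/131072
(2,2): OLD=61553419/2097152 → NEW=0, ERR=61553419/2097152
(2,3): OLD=1847575923/16777216 → NEW=0, ERR=1847575923/16777216
(2,4): OLD=75455531225/536870912 → NEW=255, ERR=-61446551335/536870912
(2,5): OLD=340757676415/8589934592 → NEW=0, ERR=340757676415/8589934592
(3,0): OLD=223037355/2097152 → NEW=0, ERR=223037355/2097152
(3,1): OLD=1915756111/16777216 → NEW=0, ERR=1915756111/16777216
(3,2): OLD=23149712733/134217728 → NEW=255, ERR=-11075807907/134217728
(3,3): OLD=538462053271/8589934592 → NEW=0, ERR=538462053271/8589934592
(3,4): OLD=6252026606519/68719476736 → NEW=0, ERR=6252026606519/68719476736
(3,5): OLD=152883427742297/1099511627776 → NEW=255, ERR=-127492037340583/1099511627776
(4,0): OLD=47417888165/268435456 → NEW=255, ERR=-21033153115/268435456
Target (4,0): original=122, with diffused error = 47417888165/268435456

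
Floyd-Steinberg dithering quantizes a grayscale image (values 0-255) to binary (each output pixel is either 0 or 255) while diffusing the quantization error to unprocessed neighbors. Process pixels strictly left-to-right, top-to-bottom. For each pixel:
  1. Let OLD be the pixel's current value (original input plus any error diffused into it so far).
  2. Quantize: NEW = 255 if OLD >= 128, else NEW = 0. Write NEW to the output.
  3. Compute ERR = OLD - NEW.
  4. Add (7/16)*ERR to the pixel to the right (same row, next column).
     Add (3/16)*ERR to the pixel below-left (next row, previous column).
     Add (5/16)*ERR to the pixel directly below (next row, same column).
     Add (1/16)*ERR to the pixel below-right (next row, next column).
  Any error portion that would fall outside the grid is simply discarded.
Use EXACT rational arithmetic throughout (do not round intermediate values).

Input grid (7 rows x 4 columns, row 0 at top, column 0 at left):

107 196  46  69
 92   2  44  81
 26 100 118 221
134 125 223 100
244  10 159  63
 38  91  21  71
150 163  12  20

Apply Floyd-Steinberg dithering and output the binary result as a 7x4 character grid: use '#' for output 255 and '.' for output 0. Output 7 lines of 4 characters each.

(0,0): OLD=107 → NEW=0, ERR=107
(0,1): OLD=3885/16 → NEW=255, ERR=-195/16
(0,2): OLD=10411/256 → NEW=0, ERR=10411/256
(0,3): OLD=355501/4096 → NEW=0, ERR=355501/4096
(1,0): OLD=31527/256 → NEW=0, ERR=31527/256
(1,1): OLD=135953/2048 → NEW=0, ERR=135953/2048
(1,2): OLD=6636389/65536 → NEW=0, ERR=6636389/65536
(1,3): OLD=162494675/1048576 → NEW=255, ERR=-104892205/1048576
(2,0): OLD=2520907/32768 → NEW=0, ERR=2520907/32768
(2,1): OLD=189882857/1048576 → NEW=255, ERR=-77504023/1048576
(2,2): OLD=215378221/2097152 → NEW=0, ERR=215378221/2097152
(2,3): OLD=8086619417/33554432 → NEW=255, ERR=-469760743/33554432
(3,0): OLD=2418979995/16777216 → NEW=255, ERR=-1859210085/16777216
(3,1): OLD=20799421253/268435456 → NEW=0, ERR=20799421253/268435456
(3,2): OLD=1210100429499/4294967296 → NEW=255, ERR=114883769019/4294967296
(3,3): OLD=7816581777821/68719476736 → NEW=0, ERR=7816581777821/68719476736
(4,0): OLD=961633477183/4294967296 → NEW=255, ERR=-133583183297/4294967296
(4,1): OLD=642379854909/34359738368 → NEW=0, ERR=642379854909/34359738368
(4,2): OLD=221780765480861/1099511627776 → NEW=255, ERR=-58594699602019/1099511627776
(4,3): OLD=1352881610678619/17592186044416 → NEW=0, ERR=1352881610678619/17592186044416
(5,0): OLD=17474533160591/549755813888 → NEW=0, ERR=17474533160591/549755813888
(5,1): OLD=1738331777345481/17592186044416 → NEW=0, ERR=1738331777345481/17592186044416
(5,2): OLD=555602009435309/8796093022208 → NEW=0, ERR=555602009435309/8796093022208
(5,3): OLD=33590044338311693/281474976710656 → NEW=0, ERR=33590044338311693/281474976710656
(6,0): OLD=50232167144329403/281474976710656 → NEW=255, ERR=-21543951916887877/281474976710656
(6,1): OLD=784630371914826445/4503599627370496 → NEW=255, ERR=-363787533064650035/4503599627370496
(6,2): OLD=1797854604396380427/72057594037927936 → NEW=0, ERR=1797854604396380427/72057594037927936
(6,3): OLD=83190160737244620877/1152921504606846976 → NEW=0, ERR=83190160737244620877/1152921504606846976
Row 0: .#..
Row 1: ...#
Row 2: .#.#
Row 3: #.#.
Row 4: #.#.
Row 5: ....
Row 6: ##..

Answer: .#..
...#
.#.#
#.#.
#.#.
....
##..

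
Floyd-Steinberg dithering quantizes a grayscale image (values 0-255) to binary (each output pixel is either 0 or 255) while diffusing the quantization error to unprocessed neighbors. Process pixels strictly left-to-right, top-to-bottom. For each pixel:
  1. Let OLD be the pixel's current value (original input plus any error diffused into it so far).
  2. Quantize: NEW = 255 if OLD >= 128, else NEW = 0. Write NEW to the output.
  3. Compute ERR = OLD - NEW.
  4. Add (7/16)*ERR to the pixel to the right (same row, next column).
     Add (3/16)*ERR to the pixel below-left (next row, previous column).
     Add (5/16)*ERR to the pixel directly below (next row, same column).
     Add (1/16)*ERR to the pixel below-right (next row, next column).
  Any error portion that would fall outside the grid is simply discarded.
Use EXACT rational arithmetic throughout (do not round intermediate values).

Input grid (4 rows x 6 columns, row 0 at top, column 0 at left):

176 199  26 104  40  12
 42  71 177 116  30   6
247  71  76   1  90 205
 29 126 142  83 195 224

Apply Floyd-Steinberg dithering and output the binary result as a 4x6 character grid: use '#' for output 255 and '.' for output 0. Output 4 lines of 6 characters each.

(0,0): OLD=176 → NEW=255, ERR=-79
(0,1): OLD=2631/16 → NEW=255, ERR=-1449/16
(0,2): OLD=-3487/256 → NEW=0, ERR=-3487/256
(0,3): OLD=401575/4096 → NEW=0, ERR=401575/4096
(0,4): OLD=5432465/65536 → NEW=0, ERR=5432465/65536
(0,5): OLD=50610167/1048576 → NEW=0, ERR=50610167/1048576
(1,0): OLD=85/256 → NEW=0, ERR=85/256
(1,1): OLD=72403/2048 → NEW=0, ERR=72403/2048
(1,2): OLD=13168335/65536 → NEW=255, ERR=-3543345/65536
(1,3): OLD=36090531/262144 → NEW=255, ERR=-30756189/262144
(1,4): OLD=331374089/16777216 → NEW=0, ERR=331374089/16777216
(1,5): OLD=9369755759/268435456 → NEW=0, ERR=9369755759/268435456
(2,0): OLD=8314305/32768 → NEW=255, ERR=-41535/32768
(2,1): OLD=74843611/1048576 → NEW=0, ERR=74843611/1048576
(2,2): OLD=1183502161/16777216 → NEW=0, ERR=1183502161/16777216
(2,3): OLD=-601001975/134217728 → NEW=0, ERR=-601001975/134217728
(2,4): OLD=401257885851/4294967296 → NEW=0, ERR=401257885851/4294967296
(2,5): OLD=17730710159341/68719476736 → NEW=255, ERR=207243591661/68719476736
(3,0): OLD=704424497/16777216 → NEW=0, ERR=704424497/16777216
(3,1): OLD=24135284189/134217728 → NEW=255, ERR=-10090236451/134217728
(3,2): OLD=144714042791/1073741824 → NEW=255, ERR=-129090122329/1073741824
(3,3): OLD=3499783038645/68719476736 → NEW=0, ERR=3499783038645/68719476736
(3,4): OLD=135658948659349/549755813888 → NEW=255, ERR=-4528783882091/549755813888
(3,5): OLD=1998274102855323/8796093022208 → NEW=255, ERR=-244729617807717/8796093022208
Row 0: ##....
Row 1: ..##..
Row 2: #....#
Row 3: .##.##

Answer: ##....
..##..
#....#
.##.##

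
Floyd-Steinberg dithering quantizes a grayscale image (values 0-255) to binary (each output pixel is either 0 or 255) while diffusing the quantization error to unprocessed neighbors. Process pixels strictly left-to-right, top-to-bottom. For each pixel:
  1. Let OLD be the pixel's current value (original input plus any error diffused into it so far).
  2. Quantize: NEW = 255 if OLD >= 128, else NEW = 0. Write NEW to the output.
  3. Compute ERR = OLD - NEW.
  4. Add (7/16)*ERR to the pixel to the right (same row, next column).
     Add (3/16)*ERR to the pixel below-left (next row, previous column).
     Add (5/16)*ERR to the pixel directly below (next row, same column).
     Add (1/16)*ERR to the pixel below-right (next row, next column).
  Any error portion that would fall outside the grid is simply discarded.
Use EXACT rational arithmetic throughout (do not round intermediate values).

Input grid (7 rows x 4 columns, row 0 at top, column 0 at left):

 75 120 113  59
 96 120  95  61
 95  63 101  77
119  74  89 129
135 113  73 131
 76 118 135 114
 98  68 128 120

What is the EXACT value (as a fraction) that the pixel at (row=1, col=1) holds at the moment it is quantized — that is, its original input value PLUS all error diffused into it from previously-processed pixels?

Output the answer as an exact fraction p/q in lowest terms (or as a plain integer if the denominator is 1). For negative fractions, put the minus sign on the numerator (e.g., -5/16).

(0,0): OLD=75 → NEW=0, ERR=75
(0,1): OLD=2445/16 → NEW=255, ERR=-1635/16
(0,2): OLD=17483/256 → NEW=0, ERR=17483/256
(0,3): OLD=364045/4096 → NEW=0, ERR=364045/4096
(1,0): OLD=25671/256 → NEW=0, ERR=25671/256
(1,1): OLD=306033/2048 → NEW=255, ERR=-216207/2048
Target (1,1): original=120, with diffused error = 306033/2048

Answer: 306033/2048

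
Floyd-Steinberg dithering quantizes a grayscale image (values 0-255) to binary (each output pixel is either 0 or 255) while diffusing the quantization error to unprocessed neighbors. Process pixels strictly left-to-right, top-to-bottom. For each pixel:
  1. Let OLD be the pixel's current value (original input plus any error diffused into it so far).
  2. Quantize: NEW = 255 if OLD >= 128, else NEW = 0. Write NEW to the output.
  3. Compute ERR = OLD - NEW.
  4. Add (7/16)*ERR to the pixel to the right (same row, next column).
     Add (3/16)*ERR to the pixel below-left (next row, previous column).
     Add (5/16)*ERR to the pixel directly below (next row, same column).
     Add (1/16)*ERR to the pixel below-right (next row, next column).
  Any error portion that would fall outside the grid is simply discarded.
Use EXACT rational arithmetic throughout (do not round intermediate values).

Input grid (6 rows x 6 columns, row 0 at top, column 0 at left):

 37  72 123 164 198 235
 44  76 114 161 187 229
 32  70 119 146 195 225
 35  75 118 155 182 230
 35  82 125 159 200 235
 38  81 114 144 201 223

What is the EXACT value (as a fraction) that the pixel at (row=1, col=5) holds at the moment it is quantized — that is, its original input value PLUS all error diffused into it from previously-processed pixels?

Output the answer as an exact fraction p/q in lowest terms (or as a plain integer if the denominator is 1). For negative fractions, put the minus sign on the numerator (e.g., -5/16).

(0,0): OLD=37 → NEW=0, ERR=37
(0,1): OLD=1411/16 → NEW=0, ERR=1411/16
(0,2): OLD=41365/256 → NEW=255, ERR=-23915/256
(0,3): OLD=504339/4096 → NEW=0, ERR=504339/4096
(0,4): OLD=16506501/65536 → NEW=255, ERR=-205179/65536
(0,5): OLD=244979107/1048576 → NEW=255, ERR=-22407773/1048576
(1,0): OLD=18457/256 → NEW=0, ERR=18457/256
(1,1): OLD=245551/2048 → NEW=0, ERR=245551/2048
(1,2): OLD=10869851/65536 → NEW=255, ERR=-5841829/65536
(1,3): OLD=40384319/262144 → NEW=255, ERR=-26462401/262144
(1,4): OLD=2441865309/16777216 → NEW=255, ERR=-1836324771/16777216
(1,5): OLD=46772298363/268435456 → NEW=255, ERR=-21678742917/268435456
Target (1,5): original=229, with diffused error = 46772298363/268435456

Answer: 46772298363/268435456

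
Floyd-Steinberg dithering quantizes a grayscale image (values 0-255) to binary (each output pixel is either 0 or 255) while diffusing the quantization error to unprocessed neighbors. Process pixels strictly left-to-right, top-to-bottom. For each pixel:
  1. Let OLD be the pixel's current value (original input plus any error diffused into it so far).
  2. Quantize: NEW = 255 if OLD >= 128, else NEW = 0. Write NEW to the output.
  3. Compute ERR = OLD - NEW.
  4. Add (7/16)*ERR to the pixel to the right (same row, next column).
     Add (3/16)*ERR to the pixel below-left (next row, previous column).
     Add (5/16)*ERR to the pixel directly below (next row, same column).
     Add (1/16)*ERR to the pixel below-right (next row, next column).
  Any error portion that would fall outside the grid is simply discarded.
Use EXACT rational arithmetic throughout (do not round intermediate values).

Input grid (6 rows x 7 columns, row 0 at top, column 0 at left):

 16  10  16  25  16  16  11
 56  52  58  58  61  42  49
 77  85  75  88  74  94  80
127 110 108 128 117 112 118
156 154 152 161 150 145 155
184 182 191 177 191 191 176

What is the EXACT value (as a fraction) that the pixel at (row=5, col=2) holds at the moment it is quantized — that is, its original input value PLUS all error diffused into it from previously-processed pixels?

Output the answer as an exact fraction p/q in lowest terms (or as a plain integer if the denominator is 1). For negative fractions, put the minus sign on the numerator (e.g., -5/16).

Answer: 331991253348027/2199023255552

Derivation:
(0,0): OLD=16 → NEW=0, ERR=16
(0,1): OLD=17 → NEW=0, ERR=17
(0,2): OLD=375/16 → NEW=0, ERR=375/16
(0,3): OLD=9025/256 → NEW=0, ERR=9025/256
(0,4): OLD=128711/4096 → NEW=0, ERR=128711/4096
(0,5): OLD=1949553/65536 → NEW=0, ERR=1949553/65536
(0,6): OLD=25181207/1048576 → NEW=0, ERR=25181207/1048576
(1,0): OLD=1027/16 → NEW=0, ERR=1027/16
(1,1): OLD=11621/128 → NEW=0, ERR=11621/128
(1,2): OLD=461689/4096 → NEW=0, ERR=461689/4096
(1,3): OLD=2059261/16384 → NEW=0, ERR=2059261/16384
(1,4): OLD=140078383/1048576 → NEW=255, ERR=-127308497/1048576
(1,5): OLD=38970735/8388608 → NEW=0, ERR=38970735/8388608
(1,6): OLD=8106254881/134217728 → NEW=0, ERR=8106254881/134217728
(2,0): OLD=233639/2048 → NEW=0, ERR=233639/2048
(2,1): OLD=12348845/65536 → NEW=255, ERR=-4362835/65536
(2,2): OLD=115699559/1048576 → NEW=0, ERR=115699559/1048576
(2,3): OLD=1340761167/8388608 → NEW=255, ERR=-798333873/8388608
(2,4): OLD=211344359/67108864 → NEW=0, ERR=211344359/67108864
(2,5): OLD=215963219765/2147483648 → NEW=0, ERR=215963219765/2147483648
(2,6): OLD=4918998506435/34359738368 → NEW=255, ERR=-3842734777405/34359738368
(3,0): OLD=157462887/1048576 → NEW=255, ERR=-109923993/1048576
(3,1): OLD=596860427/8388608 → NEW=0, ERR=596860427/8388608
(3,2): OLD=10174037737/67108864 → NEW=255, ERR=-6938722583/67108864
(3,3): OLD=16243336331/268435456 → NEW=0, ERR=16243336331/268435456
(3,4): OLD=5407047508839/34359738368 → NEW=255, ERR=-3354685775001/34359738368
(3,5): OLD=21973456145621/274877906944 → NEW=0, ERR=21973456145621/274877906944
(3,6): OLD=546717582363339/4398046511104 → NEW=0, ERR=546717582363339/4398046511104
(4,0): OLD=18331587129/134217728 → NEW=255, ERR=-15893933511/134217728
(4,1): OLD=211501174773/2147483648 → NEW=0, ERR=211501174773/2147483648
(4,2): OLD=6135629183323/34359738368 → NEW=255, ERR=-2626104100517/34359738368
(4,3): OLD=33453504648345/274877906944 → NEW=0, ERR=33453504648345/274877906944
(4,4): OLD=421123811521891/2199023255552 → NEW=255, ERR=-139627118643869/2199023255552
(4,5): OLD=11217317704286683/70368744177664 → NEW=255, ERR=-6726712061017637/70368744177664
(4,6): OLD=176790112495829357/1125899906842624 → NEW=255, ERR=-110314363749039763/1125899906842624
(5,0): OLD=5685180703151/34359738368 → NEW=255, ERR=-3076552580689/34359738368
(5,1): OLD=41746312382133/274877906944 → NEW=255, ERR=-28347553888587/274877906944
(5,2): OLD=331991253348027/2199023255552 → NEW=255, ERR=-228759676817733/2199023255552
Target (5,2): original=191, with diffused error = 331991253348027/2199023255552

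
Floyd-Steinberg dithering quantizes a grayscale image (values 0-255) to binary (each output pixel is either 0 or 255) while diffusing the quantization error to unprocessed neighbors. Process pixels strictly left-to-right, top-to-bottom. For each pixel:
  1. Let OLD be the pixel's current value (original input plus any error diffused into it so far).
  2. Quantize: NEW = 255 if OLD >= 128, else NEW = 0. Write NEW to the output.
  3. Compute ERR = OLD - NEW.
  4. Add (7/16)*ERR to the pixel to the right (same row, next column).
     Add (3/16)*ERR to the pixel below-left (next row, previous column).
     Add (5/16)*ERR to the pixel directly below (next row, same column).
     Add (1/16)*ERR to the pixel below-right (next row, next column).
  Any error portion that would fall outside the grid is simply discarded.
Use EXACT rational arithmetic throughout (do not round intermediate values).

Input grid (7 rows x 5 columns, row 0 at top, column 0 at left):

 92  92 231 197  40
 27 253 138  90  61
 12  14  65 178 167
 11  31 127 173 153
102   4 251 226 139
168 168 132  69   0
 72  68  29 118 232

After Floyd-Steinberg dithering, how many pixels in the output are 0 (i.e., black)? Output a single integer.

Answer: 20

Derivation:
(0,0): OLD=92 → NEW=0, ERR=92
(0,1): OLD=529/4 → NEW=255, ERR=-491/4
(0,2): OLD=11347/64 → NEW=255, ERR=-4973/64
(0,3): OLD=166917/1024 → NEW=255, ERR=-94203/1024
(0,4): OLD=-4061/16384 → NEW=0, ERR=-4061/16384
(1,0): OLD=2095/64 → NEW=0, ERR=2095/64
(1,1): OLD=112713/512 → NEW=255, ERR=-17847/512
(1,2): OLD=1204989/16384 → NEW=0, ERR=1204989/16384
(1,3): OLD=5801593/65536 → NEW=0, ERR=5801593/65536
(1,4): OLD=98464075/1048576 → NEW=0, ERR=98464075/1048576
(2,0): OLD=128563/8192 → NEW=0, ERR=128563/8192
(2,1): OLD=6765665/262144 → NEW=0, ERR=6765665/262144
(2,2): OLD=476869987/4194304 → NEW=0, ERR=476869987/4194304
(2,3): OLD=18630023545/67108864 → NEW=255, ERR=1517263225/67108864
(2,4): OLD=227385062415/1073741824 → NEW=255, ERR=-46419102705/1073741824
(3,0): OLD=87004419/4194304 → NEW=0, ERR=87004419/4194304
(3,1): OLD=2363546567/33554432 → NEW=0, ERR=2363546567/33554432
(3,2): OLD=213888262461/1073741824 → NEW=255, ERR=-59915902659/1073741824
(3,3): OLD=332113564597/2147483648 → NEW=255, ERR=-215494765643/2147483648
(3,4): OLD=3332938006953/34359738368 → NEW=0, ERR=3332938006953/34359738368
(4,0): OLD=65331649485/536870912 → NEW=0, ERR=65331649485/536870912
(4,1): OLD=1204055443533/17179869184 → NEW=0, ERR=1204055443533/17179869184
(4,2): OLD=68667732001827/274877906944 → NEW=255, ERR=-1426134268893/274877906944
(4,3): OLD=910710962701901/4398046511104 → NEW=255, ERR=-210790897629619/4398046511104
(4,4): OLD=9997466201701019/70368744177664 → NEW=255, ERR=-7946563563603301/70368744177664
(5,0): OLD=60244718614791/274877906944 → NEW=255, ERR=-9849147655929/274877906944
(5,1): OLD=397711808743125/2199023255552 → NEW=255, ERR=-163039121422635/2199023255552
(5,2): OLD=6567901290678909/70368744177664 → NEW=0, ERR=6567901290678909/70368744177664
(5,3): OLD=20648587433219347/281474976710656 → NEW=0, ERR=20648587433219347/281474976710656
(5,4): OLD=-27881776687826207/4503599627370496 → NEW=0, ERR=-27881776687826207/4503599627370496
(6,0): OLD=1650191519890839/35184372088832 → NEW=0, ERR=1650191519890839/35184372088832
(6,1): OLD=90759937588267481/1125899906842624 → NEW=0, ERR=90759937588267481/1125899906842624
(6,2): OLD=1847476242177405667/18014398509481984 → NEW=0, ERR=1847476242177405667/18014398509481984
(6,3): OLD=54897867469933902721/288230376151711744 → NEW=255, ERR=-18600878448752591999/288230376151711744
(6,4): OLD=951926992125398074823/4611686018427387904 → NEW=255, ERR=-224052942573585840697/4611686018427387904
Output grid:
  Row 0: .###.  (2 black, running=2)
  Row 1: .#...  (4 black, running=6)
  Row 2: ...##  (3 black, running=9)
  Row 3: ..##.  (3 black, running=12)
  Row 4: ..###  (2 black, running=14)
  Row 5: ##...  (3 black, running=17)
  Row 6: ...##  (3 black, running=20)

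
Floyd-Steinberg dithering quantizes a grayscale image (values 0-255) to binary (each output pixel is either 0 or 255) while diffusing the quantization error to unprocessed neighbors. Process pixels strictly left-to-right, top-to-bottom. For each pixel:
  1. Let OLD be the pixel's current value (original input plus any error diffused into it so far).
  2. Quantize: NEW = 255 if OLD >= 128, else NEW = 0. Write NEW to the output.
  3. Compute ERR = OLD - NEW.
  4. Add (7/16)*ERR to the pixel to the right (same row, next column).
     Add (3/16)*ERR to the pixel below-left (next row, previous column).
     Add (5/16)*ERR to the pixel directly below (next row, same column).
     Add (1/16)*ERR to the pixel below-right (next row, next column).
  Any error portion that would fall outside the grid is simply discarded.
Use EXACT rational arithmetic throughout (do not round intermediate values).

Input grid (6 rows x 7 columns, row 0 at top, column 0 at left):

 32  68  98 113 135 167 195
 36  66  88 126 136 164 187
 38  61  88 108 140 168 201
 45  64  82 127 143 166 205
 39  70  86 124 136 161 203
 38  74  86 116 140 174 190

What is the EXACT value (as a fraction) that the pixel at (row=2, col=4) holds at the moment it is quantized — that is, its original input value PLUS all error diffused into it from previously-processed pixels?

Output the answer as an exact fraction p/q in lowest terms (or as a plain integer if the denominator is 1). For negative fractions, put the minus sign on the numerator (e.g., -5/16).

(0,0): OLD=32 → NEW=0, ERR=32
(0,1): OLD=82 → NEW=0, ERR=82
(0,2): OLD=1071/8 → NEW=255, ERR=-969/8
(0,3): OLD=7681/128 → NEW=0, ERR=7681/128
(0,4): OLD=330247/2048 → NEW=255, ERR=-191993/2048
(0,5): OLD=4128305/32768 → NEW=0, ERR=4128305/32768
(0,6): OLD=131134295/524288 → NEW=255, ERR=-2559145/524288
(1,0): OLD=491/8 → NEW=0, ERR=491/8
(1,1): OLD=6257/64 → NEW=0, ERR=6257/64
(1,2): OLD=223841/2048 → NEW=0, ERR=223841/2048
(1,3): OLD=1371523/8192 → NEW=255, ERR=-717437/8192
(1,4): OLD=50206743/524288 → NEW=0, ERR=50206743/524288
(1,5): OLD=1000307835/4194304 → NEW=255, ERR=-69239685/4194304
(1,6): OLD=12490737013/67108864 → NEW=255, ERR=-4622023307/67108864
(2,0): OLD=77323/1024 → NEW=0, ERR=77323/1024
(2,1): OLD=4879709/32768 → NEW=255, ERR=-3476131/32768
(2,2): OLD=34306047/524288 → NEW=0, ERR=34306047/524288
(2,3): OLD=562227839/4194304 → NEW=255, ERR=-507319681/4194304
(2,4): OLD=3638613057/33554432 → NEW=0, ERR=3638613057/33554432
Target (2,4): original=140, with diffused error = 3638613057/33554432

Answer: 3638613057/33554432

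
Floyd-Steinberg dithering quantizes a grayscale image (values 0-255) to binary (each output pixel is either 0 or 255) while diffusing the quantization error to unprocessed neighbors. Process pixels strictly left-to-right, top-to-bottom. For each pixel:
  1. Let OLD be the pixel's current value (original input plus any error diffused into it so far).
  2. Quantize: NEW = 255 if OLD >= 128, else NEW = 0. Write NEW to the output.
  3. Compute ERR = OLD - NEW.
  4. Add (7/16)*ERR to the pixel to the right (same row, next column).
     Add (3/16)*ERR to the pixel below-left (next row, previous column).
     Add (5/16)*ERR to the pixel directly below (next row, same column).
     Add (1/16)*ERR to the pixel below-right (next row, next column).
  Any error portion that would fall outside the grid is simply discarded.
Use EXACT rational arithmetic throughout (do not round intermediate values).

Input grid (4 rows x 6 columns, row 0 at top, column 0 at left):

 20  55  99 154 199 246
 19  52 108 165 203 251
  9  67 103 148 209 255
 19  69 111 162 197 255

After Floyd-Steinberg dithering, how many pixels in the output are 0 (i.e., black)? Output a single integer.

(0,0): OLD=20 → NEW=0, ERR=20
(0,1): OLD=255/4 → NEW=0, ERR=255/4
(0,2): OLD=8121/64 → NEW=0, ERR=8121/64
(0,3): OLD=214543/1024 → NEW=255, ERR=-46577/1024
(0,4): OLD=2934377/16384 → NEW=255, ERR=-1243543/16384
(0,5): OLD=55782623/262144 → NEW=255, ERR=-11064097/262144
(1,0): OLD=2381/64 → NEW=0, ERR=2381/64
(1,1): OLD=57979/512 → NEW=0, ERR=57979/512
(1,2): OLD=3156407/16384 → NEW=255, ERR=-1021513/16384
(1,3): OLD=7681339/65536 → NEW=0, ERR=7681339/65536
(1,4): OLD=921921761/4194304 → NEW=255, ERR=-147625759/4194304
(1,5): OLD=14607469783/67108864 → NEW=255, ERR=-2505290537/67108864
(2,0): OLD=342905/8192 → NEW=0, ERR=342905/8192
(2,1): OLD=29185955/262144 → NEW=0, ERR=29185955/262144
(2,2): OLD=676455273/4194304 → NEW=255, ERR=-393092247/4194304
(2,3): OLD=4467055009/33554432 → NEW=255, ERR=-4089325151/33554432
(2,4): OLD=155701247907/1073741824 → NEW=255, ERR=-118102917213/1073741824
(2,5): OLD=3315930784165/17179869184 → NEW=255, ERR=-1064935857755/17179869184
(3,0): OLD=222114441/4194304 → NEW=0, ERR=222114441/4194304
(3,1): OLD=3758239861/33554432 → NEW=0, ERR=3758239861/33554432
(3,2): OLD=30822243583/268435456 → NEW=0, ERR=30822243583/268435456
(3,3): OLD=2536929237101/17179869184 → NEW=255, ERR=-1843937404819/17179869184
(3,4): OLD=13253305203309/137438953472 → NEW=0, ERR=13253305203309/137438953472
(3,5): OLD=595809458875459/2199023255552 → NEW=255, ERR=35058528709699/2199023255552
Output grid:
  Row 0: ...###  (3 black, running=3)
  Row 1: ..#.##  (3 black, running=6)
  Row 2: ..####  (2 black, running=8)
  Row 3: ...#.#  (4 black, running=12)

Answer: 12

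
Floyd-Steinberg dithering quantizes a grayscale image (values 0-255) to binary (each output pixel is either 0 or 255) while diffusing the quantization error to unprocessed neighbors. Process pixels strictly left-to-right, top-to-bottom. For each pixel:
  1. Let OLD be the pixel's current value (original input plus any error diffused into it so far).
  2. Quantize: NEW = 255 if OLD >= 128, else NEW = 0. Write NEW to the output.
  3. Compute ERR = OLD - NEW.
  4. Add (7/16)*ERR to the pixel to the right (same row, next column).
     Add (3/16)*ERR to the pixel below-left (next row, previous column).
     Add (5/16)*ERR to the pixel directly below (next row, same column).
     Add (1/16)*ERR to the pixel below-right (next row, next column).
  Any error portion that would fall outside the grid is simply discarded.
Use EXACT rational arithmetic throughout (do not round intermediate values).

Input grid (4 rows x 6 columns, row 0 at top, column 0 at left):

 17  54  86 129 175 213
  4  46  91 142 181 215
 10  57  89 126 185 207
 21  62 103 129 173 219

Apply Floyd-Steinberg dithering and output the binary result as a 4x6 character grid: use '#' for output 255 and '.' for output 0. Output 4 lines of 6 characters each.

(0,0): OLD=17 → NEW=0, ERR=17
(0,1): OLD=983/16 → NEW=0, ERR=983/16
(0,2): OLD=28897/256 → NEW=0, ERR=28897/256
(0,3): OLD=730663/4096 → NEW=255, ERR=-313817/4096
(0,4): OLD=9272081/65536 → NEW=255, ERR=-7439599/65536
(0,5): OLD=171269495/1048576 → NEW=255, ERR=-96117385/1048576
(1,0): OLD=5333/256 → NEW=0, ERR=5333/256
(1,1): OLD=197715/2048 → NEW=0, ERR=197715/2048
(1,2): OLD=10353743/65536 → NEW=255, ERR=-6357937/65536
(1,3): OLD=16091427/262144 → NEW=0, ERR=16091427/262144
(1,4): OLD=2523378825/16777216 → NEW=255, ERR=-1754811255/16777216
(1,5): OLD=35836016111/268435456 → NEW=255, ERR=-32615025169/268435456
(2,0): OLD=1134145/32768 → NEW=0, ERR=1134145/32768
(2,1): OLD=89572699/1048576 → NEW=0, ERR=89572699/1048576
(2,2): OLD=1905873361/16777216 → NEW=0, ERR=1905873361/16777216
(2,3): OLD=22710585993/134217728 → NEW=255, ERR=-11514934647/134217728
(2,4): OLD=411607510043/4294967296 → NEW=0, ERR=411607510043/4294967296
(2,5): OLD=14047750559853/68719476736 → NEW=255, ERR=-3475716007827/68719476736
(3,0): OLD=802502833/16777216 → NEW=0, ERR=802502833/16777216
(3,1): OLD=17862318173/134217728 → NEW=255, ERR=-16363202467/134217728
(3,2): OLD=79901917223/1073741824 → NEW=0, ERR=79901917223/1073741824
(3,3): OLD=10982402748213/68719476736 → NEW=255, ERR=-6541063819467/68719476736
(3,4): OLD=80516935554837/549755813888 → NEW=255, ERR=-59670796986603/549755813888
(3,5): OLD=1422305913929755/8796093022208 → NEW=255, ERR=-820697806733285/8796093022208
Row 0: ...###
Row 1: ..#.##
Row 2: ...#.#
Row 3: .#.###

Answer: ...###
..#.##
...#.#
.#.###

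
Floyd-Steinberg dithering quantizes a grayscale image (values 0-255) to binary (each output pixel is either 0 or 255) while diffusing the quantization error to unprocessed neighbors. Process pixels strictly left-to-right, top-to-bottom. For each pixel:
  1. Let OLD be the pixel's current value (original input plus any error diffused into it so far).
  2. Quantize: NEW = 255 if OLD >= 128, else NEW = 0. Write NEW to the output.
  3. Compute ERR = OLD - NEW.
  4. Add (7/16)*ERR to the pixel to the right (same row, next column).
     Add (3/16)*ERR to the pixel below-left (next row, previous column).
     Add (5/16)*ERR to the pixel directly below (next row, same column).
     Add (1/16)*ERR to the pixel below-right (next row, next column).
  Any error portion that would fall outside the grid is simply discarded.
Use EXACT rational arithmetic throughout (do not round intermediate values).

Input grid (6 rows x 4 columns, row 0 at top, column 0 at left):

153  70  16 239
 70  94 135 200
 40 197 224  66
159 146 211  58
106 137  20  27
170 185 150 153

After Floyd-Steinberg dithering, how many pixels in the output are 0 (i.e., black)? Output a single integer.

(0,0): OLD=153 → NEW=255, ERR=-102
(0,1): OLD=203/8 → NEW=0, ERR=203/8
(0,2): OLD=3469/128 → NEW=0, ERR=3469/128
(0,3): OLD=513755/2048 → NEW=255, ERR=-8485/2048
(1,0): OLD=5489/128 → NEW=0, ERR=5489/128
(1,1): OLD=122263/1024 → NEW=0, ERR=122263/1024
(1,2): OLD=6439395/32768 → NEW=255, ERR=-1916445/32768
(1,3): OLD=91651749/524288 → NEW=255, ERR=-42041691/524288
(2,0): OLD=1241709/16384 → NEW=0, ERR=1241709/16384
(2,1): OLD=135886591/524288 → NEW=255, ERR=2193151/524288
(2,2): OLD=209694779/1048576 → NEW=255, ERR=-57692101/1048576
(2,3): OLD=221708399/16777216 → NEW=0, ERR=221708399/16777216
(3,0): OLD=1539041565/8388608 → NEW=255, ERR=-600053475/8388608
(3,1): OLD=14822010627/134217728 → NEW=0, ERR=14822010627/134217728
(3,2): OLD=525832627709/2147483648 → NEW=255, ERR=-21775702531/2147483648
(3,3): OLD=1864174860139/34359738368 → NEW=0, ERR=1864174860139/34359738368
(4,0): OLD=224095020569/2147483648 → NEW=0, ERR=224095020569/2147483648
(4,1): OLD=3621384676683/17179869184 → NEW=255, ERR=-759481965237/17179869184
(4,2): OLD=8007271862891/549755813888 → NEW=0, ERR=8007271862891/549755813888
(4,3): OLD=437104823603037/8796093022208 → NEW=0, ERR=437104823603037/8796093022208
(5,0): OLD=53414599107529/274877906944 → NEW=255, ERR=-16679267163191/274877906944
(5,1): OLD=1353640495240223/8796093022208 → NEW=255, ERR=-889363225422817/8796093022208
(5,2): OLD=514003816530579/4398046511104 → NEW=0, ERR=514003816530579/4398046511104
(5,3): OLD=31042529617614731/140737488355328 → NEW=255, ERR=-4845529912993909/140737488355328
Output grid:
  Row 0: #..#  (2 black, running=2)
  Row 1: ..##  (2 black, running=4)
  Row 2: .##.  (2 black, running=6)
  Row 3: #.#.  (2 black, running=8)
  Row 4: .#..  (3 black, running=11)
  Row 5: ##.#  (1 black, running=12)

Answer: 12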